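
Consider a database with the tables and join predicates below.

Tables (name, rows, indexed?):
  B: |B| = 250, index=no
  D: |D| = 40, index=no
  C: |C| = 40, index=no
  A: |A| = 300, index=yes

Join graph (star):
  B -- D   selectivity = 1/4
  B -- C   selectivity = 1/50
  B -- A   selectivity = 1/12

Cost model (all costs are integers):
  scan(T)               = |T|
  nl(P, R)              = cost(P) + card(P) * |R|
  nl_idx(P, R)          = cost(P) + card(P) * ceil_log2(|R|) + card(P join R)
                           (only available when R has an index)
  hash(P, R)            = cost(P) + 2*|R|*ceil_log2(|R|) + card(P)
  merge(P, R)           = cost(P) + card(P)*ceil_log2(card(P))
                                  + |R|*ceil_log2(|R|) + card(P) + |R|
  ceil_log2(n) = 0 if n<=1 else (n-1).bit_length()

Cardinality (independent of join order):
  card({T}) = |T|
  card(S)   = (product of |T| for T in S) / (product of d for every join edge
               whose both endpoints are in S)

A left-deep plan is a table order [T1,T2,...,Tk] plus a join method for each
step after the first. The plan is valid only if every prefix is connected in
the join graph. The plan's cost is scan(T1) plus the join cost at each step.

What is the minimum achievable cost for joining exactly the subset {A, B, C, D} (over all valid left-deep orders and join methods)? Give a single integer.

Selinger DP over subsets of {A,B,C,D}:
  {B}: scan cost=250, card=250
  {D}: scan cost=40, card=40
  {C}: scan cost=40, card=40
  {A}: scan cost=300, card=300
  {BD}: card=2500; try (D,hash)→980, (B,merge)→2570, (D,merge)→2780, (B,hash)→4080, (B,nl)→10040, (D,nl)→10250; best=980 via (D,hash)
  {BC}: card=200; try (C,hash)→980, (B,merge)→2570, (C,merge)→2780, (B,hash)→4080, (B,nl)→10040, (C,nl)→10250; best=980 via (C,hash)
  {AB}: card=6250; try (B,hash)→4600, (A,merge)→5500, (B,merge)→5550, (A,hash)→5900, (A,nl_idx)→8750, (A,nl)→75250 …(+1); best=4600 via (B,hash)
  {BCD}: card=2000; try (D,hash)→1660, (D,merge)→3060, (C,hash)→3960, (D,nl)→8980, (C,merge)→33760, (C,nl)→100980; best=1660 via (D,hash)
  {ABD}: card=62500; try (A,hash)→8880, (D,hash)→11330, (A,merge)→36480, (A,nl_idx)→85980, (D,merge)→92380, (D,nl)→254600 …(+1); best=8880 via (A,hash)
  {ABC}: card=5000; try (A,merge)→5780, (A,hash)→6580, (A,nl_idx)→7780, (C,hash)→11330, (A,nl)→60980, (C,merge)→92380 …(+1); best=5780 via (A,merge)
  {ABCD}: card=50000; try (A,hash)→9060, (D,hash)→11260, (A,merge)→28660, (A,nl_idx)→69660, (C,hash)→71860, (D,merge)→76060 …(+4); best=9060 via (A,hash)

9060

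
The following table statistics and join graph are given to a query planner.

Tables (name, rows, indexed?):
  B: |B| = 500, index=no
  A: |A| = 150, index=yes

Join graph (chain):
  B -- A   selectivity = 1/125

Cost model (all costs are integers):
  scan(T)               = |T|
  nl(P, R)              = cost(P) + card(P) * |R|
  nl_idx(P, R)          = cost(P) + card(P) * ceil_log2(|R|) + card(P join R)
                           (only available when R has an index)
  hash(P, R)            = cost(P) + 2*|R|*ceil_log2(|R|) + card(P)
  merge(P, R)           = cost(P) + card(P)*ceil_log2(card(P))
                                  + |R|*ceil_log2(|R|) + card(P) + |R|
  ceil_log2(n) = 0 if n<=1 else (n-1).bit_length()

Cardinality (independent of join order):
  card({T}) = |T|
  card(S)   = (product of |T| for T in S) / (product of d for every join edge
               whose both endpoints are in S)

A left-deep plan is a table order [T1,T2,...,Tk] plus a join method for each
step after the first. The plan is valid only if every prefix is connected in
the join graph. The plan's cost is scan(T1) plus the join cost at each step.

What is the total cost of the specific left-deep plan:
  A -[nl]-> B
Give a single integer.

75150

step 1: scan A: cost=150, card=150
step 2: join B via nl
    card(P join B) = 150*500/(125) = 600
    cost = 150 + 150*500 = 75150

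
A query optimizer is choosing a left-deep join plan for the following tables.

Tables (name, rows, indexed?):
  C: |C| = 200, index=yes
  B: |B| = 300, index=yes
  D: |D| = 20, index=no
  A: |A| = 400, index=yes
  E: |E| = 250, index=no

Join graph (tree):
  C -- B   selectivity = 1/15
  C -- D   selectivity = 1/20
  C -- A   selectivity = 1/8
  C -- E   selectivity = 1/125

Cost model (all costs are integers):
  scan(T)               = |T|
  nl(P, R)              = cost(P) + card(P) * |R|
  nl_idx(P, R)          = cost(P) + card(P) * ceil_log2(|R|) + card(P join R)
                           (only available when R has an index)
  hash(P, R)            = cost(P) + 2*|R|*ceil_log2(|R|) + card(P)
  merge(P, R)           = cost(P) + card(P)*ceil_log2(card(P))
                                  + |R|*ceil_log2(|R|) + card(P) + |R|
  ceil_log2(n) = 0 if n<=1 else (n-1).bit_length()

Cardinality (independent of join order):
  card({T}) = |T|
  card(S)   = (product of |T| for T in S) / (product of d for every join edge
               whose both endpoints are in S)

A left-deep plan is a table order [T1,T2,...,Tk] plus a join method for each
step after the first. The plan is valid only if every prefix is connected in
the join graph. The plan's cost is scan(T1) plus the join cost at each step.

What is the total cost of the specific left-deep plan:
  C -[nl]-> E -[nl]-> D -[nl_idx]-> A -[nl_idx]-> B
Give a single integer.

661800

step 1: scan C: cost=200, card=200
step 2: join E via nl
    card(P join E) = 200*250/(125) = 400
    cost = 200 + 200*250 = 50200
step 3: join D via nl
    card(P join D) = 400*20/(20) = 400
    cost = 50200 + 400*20 = 58200
step 4: join A via nl_idx
    card(P join A) = 400*400/(8) = 20000
    cost = 58200 + 400*9 + 20000 = 81800
step 5: join B via nl_idx
    card(P join B) = 20000*300/(15) = 400000
    cost = 81800 + 20000*9 + 400000 = 661800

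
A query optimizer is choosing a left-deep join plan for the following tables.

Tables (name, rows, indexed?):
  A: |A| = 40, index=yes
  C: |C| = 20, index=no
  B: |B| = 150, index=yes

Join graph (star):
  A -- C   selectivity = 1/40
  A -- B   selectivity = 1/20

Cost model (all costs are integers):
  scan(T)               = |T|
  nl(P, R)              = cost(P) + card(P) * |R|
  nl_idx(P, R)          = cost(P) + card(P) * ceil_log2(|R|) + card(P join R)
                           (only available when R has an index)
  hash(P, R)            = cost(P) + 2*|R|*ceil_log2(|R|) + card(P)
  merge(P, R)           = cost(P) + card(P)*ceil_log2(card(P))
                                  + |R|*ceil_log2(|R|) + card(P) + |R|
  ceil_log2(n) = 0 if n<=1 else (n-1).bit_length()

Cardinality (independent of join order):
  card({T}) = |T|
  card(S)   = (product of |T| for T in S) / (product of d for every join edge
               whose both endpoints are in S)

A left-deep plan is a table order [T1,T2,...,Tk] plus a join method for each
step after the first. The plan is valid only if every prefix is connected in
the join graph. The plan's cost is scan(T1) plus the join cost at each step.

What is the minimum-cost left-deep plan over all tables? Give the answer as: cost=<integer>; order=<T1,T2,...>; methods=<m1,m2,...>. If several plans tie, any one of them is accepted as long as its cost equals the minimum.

cost=470; order=C,A,B; methods=nl_idx,nl_idx

Selinger DP (subsets sized 1..n):
  {A}: scan cost=40, card=40
  {C}: scan cost=20, card=20
  {B}: scan cost=150, card=150
  {AC}: card=20; try (A,nl_idx)→160, (C,hash)→280, (A,merge)→420, (C,merge)→440, (A,hash)→520, (A,nl)→820 …(+1); best=160 via (A,nl_idx)
  {AB}: card=300; try (B,nl_idx)→660, (A,hash)→780, (A,nl_idx)→1350, (B,merge)→1670, (A,merge)→1780, (B,hash)→2480 …(+2); best=660 via (B,nl_idx)
  {ABC}: card=150; try (B,nl_idx)→470, (C,hash)→1160, (B,merge)→1630, (B,hash)→2580, (B,nl)→3160, (C,merge)→3780 …(+1); best=470 via (B,nl_idx)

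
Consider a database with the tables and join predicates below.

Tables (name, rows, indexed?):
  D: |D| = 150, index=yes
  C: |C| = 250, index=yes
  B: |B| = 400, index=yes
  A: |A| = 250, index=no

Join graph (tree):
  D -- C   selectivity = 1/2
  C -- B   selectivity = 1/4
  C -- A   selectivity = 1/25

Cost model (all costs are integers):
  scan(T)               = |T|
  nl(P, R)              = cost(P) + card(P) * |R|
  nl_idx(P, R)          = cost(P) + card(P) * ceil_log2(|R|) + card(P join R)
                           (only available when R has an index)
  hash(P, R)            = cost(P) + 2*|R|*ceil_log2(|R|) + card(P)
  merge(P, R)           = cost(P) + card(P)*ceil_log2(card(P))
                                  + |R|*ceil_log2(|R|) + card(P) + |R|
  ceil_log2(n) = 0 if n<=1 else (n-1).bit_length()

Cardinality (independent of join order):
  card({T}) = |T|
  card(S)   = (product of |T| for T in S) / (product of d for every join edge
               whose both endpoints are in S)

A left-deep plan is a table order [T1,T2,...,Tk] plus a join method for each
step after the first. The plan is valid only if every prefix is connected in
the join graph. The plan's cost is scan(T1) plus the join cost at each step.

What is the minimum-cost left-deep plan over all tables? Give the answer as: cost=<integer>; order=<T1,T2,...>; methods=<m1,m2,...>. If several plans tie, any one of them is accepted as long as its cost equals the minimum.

cost=204100; order=A,C,D,B; methods=hash,hash,hash

Selinger DP (subsets sized 1..n):
  {D}: scan cost=150, card=150
  {C}: scan cost=250, card=250
  {B}: scan cost=400, card=400
  {A}: scan cost=250, card=250
  {CD}: card=18750; try (D,hash)→2900, (C,merge)→3750, (D,merge)→3850, (C,hash)→4300, (C,nl_idx)→20100, (D,nl_idx)→21000 …(+2); best=2900 via (D,hash)
  {BC}: card=25000; try (C,hash)→4800, (B,merge)→6500, (C,merge)→6650, (B,hash)→7700, (B,nl_idx)→27500, (C,nl_idx)→28600 …(+2); best=4800 via (C,hash)
  {AC}: card=2500; try (C,hash)→4500, (A,hash)→4500, (C,merge)→4750, (C,nl_idx)→4750, (A,merge)→4750, (C,nl)→62750 …(+1); best=4500 via (C,hash)
  {BCD}: card=1875000; try (B,hash)→28850, (D,hash)→32200, (B,merge)→306900, (D,merge)→406150, (B,nl_idx)→2046650, (D,nl_idx)→2079800 …(+2); best=28850 via (B,hash)
  {ACD}: card=187500; try (D,hash)→9400, (A,hash)→25650, (D,merge)→38350, (D,nl_idx)→212000, (A,merge)→305150, (D,nl)→379500 …(+1); best=9400 via (D,hash)
  {ABC}: card=250000; try (B,hash)→14200, (A,hash)→33800, (B,merge)→41000, (B,nl_idx)→277000, (A,merge)→407050, (B,nl)→1004500 …(+1); best=14200 via (B,hash)
  {ABCD}: card=18750000; try (B,hash)→204100, (D,hash)→266600, (A,hash)→1907850, (B,merge)→3575900, (D,merge)→4765550, (B,nl_idx)→20446900 …(+5); best=204100 via (B,hash)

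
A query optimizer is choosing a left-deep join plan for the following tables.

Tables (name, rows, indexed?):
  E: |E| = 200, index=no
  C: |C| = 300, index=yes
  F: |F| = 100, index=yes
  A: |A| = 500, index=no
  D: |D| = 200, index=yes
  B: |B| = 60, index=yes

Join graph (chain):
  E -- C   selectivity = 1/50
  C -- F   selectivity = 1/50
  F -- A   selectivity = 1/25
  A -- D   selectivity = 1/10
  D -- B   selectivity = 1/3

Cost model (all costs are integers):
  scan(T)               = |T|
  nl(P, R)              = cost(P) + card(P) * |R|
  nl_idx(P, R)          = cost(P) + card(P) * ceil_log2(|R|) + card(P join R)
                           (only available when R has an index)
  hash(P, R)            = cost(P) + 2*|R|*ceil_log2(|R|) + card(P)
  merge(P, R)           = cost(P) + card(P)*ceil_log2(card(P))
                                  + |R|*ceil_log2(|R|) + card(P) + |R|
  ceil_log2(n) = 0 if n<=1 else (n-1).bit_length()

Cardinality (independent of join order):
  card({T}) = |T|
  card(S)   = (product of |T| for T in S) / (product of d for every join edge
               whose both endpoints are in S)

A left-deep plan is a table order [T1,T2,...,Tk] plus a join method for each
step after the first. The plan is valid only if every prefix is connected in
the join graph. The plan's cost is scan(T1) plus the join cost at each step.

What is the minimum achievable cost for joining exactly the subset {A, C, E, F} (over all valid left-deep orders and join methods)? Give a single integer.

Selinger DP over subsets of {A,C,E,F}:
  {E}: scan cost=200, card=200
  {C}: scan cost=300, card=300
  {F}: scan cost=100, card=100
  {A}: scan cost=500, card=500
  {CE}: card=1200; try (C,nl_idx)→3200, (E,hash)→3800, (C,merge)→5000, (E,merge)→5100, (C,hash)→5800, (C,nl)→60200 …(+1); best=3200 via (C,nl_idx)
  {CF}: card=600; try (C,nl_idx)→1600, (F,hash)→2000, (F,nl_idx)→3000, (C,merge)→3900, (F,merge)→4100, (C,hash)→5600 …(+2); best=1600 via (C,nl_idx)
  {AF}: card=2000; try (F,hash)→2400, (A,merge)→5900, (F,nl_idx)→6000, (F,merge)→6300, (A,hash)→9200, (A,nl)→50100 …(+1); best=2400 via (F,hash)
  {CEF}: card=2400; try (E,hash)→5400, (F,hash)→5800, (E,merge)→10000, (F,nl_idx)→14000, (F,merge)→18400, (E,nl)→121600 …(+1); best=5400 via (E,hash)
  {ACF}: card=12000; try (C,hash)→9800, (A,hash)→11200, (A,merge)→13200, (C,merge)→29400, (C,nl_idx)→32400, (A,nl)→301600 …(+1); best=9800 via (C,hash)
  {ACEF}: card=48000; try (A,hash)→16800, (E,hash)→25000, (A,merge)→41600, (E,merge)→191600, (A,nl)→1205400, (E,nl)→2409800; best=16800 via (A,hash)

16800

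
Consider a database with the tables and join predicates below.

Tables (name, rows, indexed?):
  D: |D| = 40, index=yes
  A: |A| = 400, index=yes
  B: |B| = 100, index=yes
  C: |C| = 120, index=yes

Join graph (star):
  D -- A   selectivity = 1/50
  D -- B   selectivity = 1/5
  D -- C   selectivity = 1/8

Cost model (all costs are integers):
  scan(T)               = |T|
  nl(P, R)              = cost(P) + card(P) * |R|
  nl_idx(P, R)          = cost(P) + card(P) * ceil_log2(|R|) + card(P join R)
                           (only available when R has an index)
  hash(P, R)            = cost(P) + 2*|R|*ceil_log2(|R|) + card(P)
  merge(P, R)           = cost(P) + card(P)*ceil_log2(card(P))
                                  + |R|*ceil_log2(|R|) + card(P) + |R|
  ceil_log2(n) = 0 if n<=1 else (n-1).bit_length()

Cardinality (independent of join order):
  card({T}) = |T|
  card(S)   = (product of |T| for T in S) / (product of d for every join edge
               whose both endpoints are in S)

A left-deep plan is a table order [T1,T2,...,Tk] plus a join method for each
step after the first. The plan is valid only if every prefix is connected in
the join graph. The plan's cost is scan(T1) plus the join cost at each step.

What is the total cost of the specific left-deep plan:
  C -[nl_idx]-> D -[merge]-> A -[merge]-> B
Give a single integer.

step 1: scan C: cost=120, card=120
step 2: join D via nl_idx
    card(P join D) = 120*40/(8) = 600
    cost = 120 + 120*6 + 600 = 1440
step 3: join A via merge
    card(P join A) = 600*400/(50) = 4800
    cost = 1440 + 600*10 + 400*9 + 600 + 400 = 12040
step 4: join B via merge
    card(P join B) = 4800*100/(5) = 96000
    cost = 12040 + 4800*13 + 100*7 + 4800 + 100 = 80040

80040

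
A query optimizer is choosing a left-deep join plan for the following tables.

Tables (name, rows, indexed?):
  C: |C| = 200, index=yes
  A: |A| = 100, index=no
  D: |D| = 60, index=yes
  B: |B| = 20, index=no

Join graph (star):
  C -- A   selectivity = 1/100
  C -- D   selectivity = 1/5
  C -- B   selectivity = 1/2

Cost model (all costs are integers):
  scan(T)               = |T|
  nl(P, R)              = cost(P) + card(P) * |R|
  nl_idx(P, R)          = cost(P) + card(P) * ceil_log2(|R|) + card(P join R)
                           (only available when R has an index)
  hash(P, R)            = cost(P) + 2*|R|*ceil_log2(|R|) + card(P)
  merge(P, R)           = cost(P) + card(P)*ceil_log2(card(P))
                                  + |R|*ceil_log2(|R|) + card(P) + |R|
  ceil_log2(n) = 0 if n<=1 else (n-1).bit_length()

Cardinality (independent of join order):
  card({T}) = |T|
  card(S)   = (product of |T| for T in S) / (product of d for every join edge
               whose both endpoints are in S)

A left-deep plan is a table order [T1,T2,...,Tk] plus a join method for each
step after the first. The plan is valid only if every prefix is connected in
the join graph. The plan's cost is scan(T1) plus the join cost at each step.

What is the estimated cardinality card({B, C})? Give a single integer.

2000

Tables in S: B(20), C(200)
Edges inside S: C-B(d=2)
numerator = 20 * 200 = 4000
denominator = 2 = 2
card(S) = 4000 / 2 = 2000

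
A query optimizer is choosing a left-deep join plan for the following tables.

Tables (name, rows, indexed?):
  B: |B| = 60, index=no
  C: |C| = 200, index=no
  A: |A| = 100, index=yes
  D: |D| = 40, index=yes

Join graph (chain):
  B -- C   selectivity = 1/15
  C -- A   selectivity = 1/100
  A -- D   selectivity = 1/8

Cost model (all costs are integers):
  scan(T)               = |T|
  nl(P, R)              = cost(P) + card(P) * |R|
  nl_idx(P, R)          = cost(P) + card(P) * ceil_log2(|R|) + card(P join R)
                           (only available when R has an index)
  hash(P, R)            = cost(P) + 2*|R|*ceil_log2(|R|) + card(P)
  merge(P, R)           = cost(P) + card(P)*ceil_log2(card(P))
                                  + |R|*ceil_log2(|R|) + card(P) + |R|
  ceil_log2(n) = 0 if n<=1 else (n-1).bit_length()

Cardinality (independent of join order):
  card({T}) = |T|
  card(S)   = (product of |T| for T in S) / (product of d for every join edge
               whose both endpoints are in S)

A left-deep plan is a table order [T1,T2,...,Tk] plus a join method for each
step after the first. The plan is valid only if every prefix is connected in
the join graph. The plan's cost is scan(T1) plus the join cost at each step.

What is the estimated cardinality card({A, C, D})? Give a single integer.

1000

Tables in S: A(100), C(200), D(40)
Edges inside S: C-A(d=100), A-D(d=8)
numerator = 100 * 200 * 40 = 800000
denominator = 100 * 8 = 800
card(S) = 800000 / 800 = 1000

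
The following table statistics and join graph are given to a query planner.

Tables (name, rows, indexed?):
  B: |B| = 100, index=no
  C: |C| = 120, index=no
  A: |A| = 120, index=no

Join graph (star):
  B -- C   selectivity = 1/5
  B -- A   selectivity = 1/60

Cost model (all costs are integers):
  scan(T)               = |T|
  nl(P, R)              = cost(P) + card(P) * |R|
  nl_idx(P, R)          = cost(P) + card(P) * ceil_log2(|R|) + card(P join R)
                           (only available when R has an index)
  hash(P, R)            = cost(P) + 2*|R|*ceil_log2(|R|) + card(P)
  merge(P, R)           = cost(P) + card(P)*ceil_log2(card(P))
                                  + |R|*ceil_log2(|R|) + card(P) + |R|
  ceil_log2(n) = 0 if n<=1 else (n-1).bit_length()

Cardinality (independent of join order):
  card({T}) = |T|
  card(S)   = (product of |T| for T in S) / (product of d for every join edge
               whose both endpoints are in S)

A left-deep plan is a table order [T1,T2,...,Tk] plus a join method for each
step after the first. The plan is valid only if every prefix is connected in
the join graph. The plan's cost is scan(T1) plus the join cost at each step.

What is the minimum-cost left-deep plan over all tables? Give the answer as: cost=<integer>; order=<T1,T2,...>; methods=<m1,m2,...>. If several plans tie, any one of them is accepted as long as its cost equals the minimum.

cost=3520; order=A,B,C; methods=hash,hash

Selinger DP (subsets sized 1..n):
  {B}: scan cost=100, card=100
  {C}: scan cost=120, card=120
  {A}: scan cost=120, card=120
  {BC}: card=2400; try (B,hash)→1640, (C,merge)→1860, (C,hash)→1880, (B,merge)→1880, (C,nl)→12100, (B,nl)→12120; best=1640 via (B,hash)
  {AB}: card=200; try (B,hash)→1640, (A,merge)→1860, (B,merge)→1880, (A,hash)→1880, (A,nl)→12100, (B,nl)→12120; best=1640 via (B,hash)
  {ABC}: card=4800; try (C,hash)→3520, (C,merge)→4400, (A,hash)→5720, (C,nl)→25640, (A,merge)→33800, (A,nl)→289640; best=3520 via (C,hash)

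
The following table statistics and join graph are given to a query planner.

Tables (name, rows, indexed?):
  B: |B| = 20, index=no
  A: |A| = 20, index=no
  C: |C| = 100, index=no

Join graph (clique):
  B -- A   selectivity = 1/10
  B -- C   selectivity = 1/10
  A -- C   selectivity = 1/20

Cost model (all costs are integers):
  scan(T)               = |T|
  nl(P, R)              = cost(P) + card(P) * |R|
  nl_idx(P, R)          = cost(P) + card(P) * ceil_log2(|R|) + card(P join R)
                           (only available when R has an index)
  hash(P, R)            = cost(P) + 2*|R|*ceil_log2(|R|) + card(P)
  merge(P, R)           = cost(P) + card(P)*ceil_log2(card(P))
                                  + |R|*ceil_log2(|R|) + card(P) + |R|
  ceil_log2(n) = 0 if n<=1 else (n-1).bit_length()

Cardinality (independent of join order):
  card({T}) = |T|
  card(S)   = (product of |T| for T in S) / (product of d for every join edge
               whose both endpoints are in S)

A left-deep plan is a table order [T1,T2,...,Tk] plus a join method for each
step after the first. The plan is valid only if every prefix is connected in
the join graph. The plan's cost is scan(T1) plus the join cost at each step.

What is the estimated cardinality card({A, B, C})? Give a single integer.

20

Tables in S: A(20), B(20), C(100)
Edges inside S: B-A(d=10), B-C(d=10), A-C(d=20)
numerator = 20 * 20 * 100 = 40000
denominator = 10 * 10 * 20 = 2000
card(S) = 40000 / 2000 = 20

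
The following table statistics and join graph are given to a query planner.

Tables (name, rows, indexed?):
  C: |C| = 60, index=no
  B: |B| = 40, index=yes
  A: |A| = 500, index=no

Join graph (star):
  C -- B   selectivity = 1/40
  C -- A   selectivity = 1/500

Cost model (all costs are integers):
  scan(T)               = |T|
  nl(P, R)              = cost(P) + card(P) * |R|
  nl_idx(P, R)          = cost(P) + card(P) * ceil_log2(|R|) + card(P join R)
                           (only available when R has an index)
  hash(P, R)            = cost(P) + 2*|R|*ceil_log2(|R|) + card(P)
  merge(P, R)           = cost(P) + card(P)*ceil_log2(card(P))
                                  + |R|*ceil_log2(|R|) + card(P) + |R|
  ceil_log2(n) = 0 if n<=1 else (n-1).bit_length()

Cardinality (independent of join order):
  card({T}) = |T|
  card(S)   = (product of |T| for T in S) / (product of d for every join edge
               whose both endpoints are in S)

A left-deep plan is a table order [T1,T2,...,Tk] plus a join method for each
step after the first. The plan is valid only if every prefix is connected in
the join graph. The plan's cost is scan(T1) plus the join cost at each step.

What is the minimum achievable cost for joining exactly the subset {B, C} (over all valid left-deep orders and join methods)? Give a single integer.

480

Selinger DP over subsets of {B,C}:
  {C}: scan cost=60, card=60
  {B}: scan cost=40, card=40
  {BC}: card=60; try (B,nl_idx)→480, (B,hash)→600, (C,merge)→740, (B,merge)→760, (C,hash)→800, (C,nl)→2440 …(+1); best=480 via (B,nl_idx)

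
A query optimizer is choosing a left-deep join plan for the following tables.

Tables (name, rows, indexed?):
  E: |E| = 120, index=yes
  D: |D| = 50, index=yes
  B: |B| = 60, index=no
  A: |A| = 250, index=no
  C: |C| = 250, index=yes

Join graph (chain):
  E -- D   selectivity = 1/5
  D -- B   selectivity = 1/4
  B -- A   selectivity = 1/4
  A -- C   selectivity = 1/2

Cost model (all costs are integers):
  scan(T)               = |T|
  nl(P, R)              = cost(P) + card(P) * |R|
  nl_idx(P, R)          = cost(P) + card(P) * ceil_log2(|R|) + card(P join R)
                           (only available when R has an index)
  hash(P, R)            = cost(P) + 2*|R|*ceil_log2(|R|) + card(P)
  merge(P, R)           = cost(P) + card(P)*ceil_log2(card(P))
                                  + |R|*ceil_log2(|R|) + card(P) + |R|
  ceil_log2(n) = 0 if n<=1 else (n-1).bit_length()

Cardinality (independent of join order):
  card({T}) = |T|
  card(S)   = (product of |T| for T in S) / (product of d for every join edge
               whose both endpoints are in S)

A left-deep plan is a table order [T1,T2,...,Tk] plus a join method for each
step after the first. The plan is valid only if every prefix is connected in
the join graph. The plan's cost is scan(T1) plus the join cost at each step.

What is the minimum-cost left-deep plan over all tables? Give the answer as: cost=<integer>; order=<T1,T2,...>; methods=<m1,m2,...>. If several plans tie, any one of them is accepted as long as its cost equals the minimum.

cost=1153760; order=E,D,B,A,C; methods=hash,hash,hash,hash

Selinger DP (subsets sized 1..n):
  {E}: scan cost=120, card=120
  {D}: scan cost=50, card=50
  {B}: scan cost=60, card=60
  {A}: scan cost=250, card=250
  {C}: scan cost=250, card=250
  {DE}: card=1200; try (D,hash)→840, (E,merge)→1360, (D,merge)→1430, (E,nl_idx)→1600, (E,hash)→1780, (D,nl_idx)→2040 …(+2); best=840 via (D,hash)
  {BD}: card=750; try (D,hash)→720, (B,hash)→820, (B,merge)→820, (D,merge)→830, (D,nl_idx)→1170, (B,nl)→3050 …(+1); best=720 via (D,hash)
  {AB}: card=3750; try (B,hash)→1220, (A,merge)→2730, (B,merge)→2920, (A,hash)→4120, (A,nl)→15060, (B,nl)→15250; best=1220 via (B,hash)
  {AC}: card=31250; try (C,hash)→4500, (A,hash)→4500, (C,merge)→4750, (A,merge)→4750, (C,nl_idx)→33500, (C,nl)→62750 …(+1); best=4500 via (C,hash)
  {BDE}: card=18000; try (B,hash)→2760, (E,hash)→3150, (E,merge)→9930, (B,merge)→15660, (E,nl_idx)→23970, (B,nl)→72840 …(+1); best=2760 via (B,hash)
  {ABD}: card=46875; try (A,hash)→5470, (D,hash)→5570, (A,merge)→11220, (D,merge)→50320, (D,nl_idx)→70595, (A,nl)→188220 …(+1); best=5470 via (A,hash)
  {ABC}: card=468750; try (C,hash)→8970, (B,hash)→36470, (C,merge)→52220, (C,nl_idx)→499970, (B,merge)→504920, (C,nl)→938720 …(+1); best=8970 via (C,hash)
  {ABDE}: card=1125000; try (A,hash)→24760, (E,hash)→54025, (A,merge)→293010, (E,merge)→803305, (E,nl_idx)→1458595, (A,nl)→4502760 …(+1); best=24760 via (A,hash)
  {ABCD}: card=5859375; try (C,hash)→56345, (D,hash)→478320, (C,merge)→804595, (C,nl_idx)→6239845, (D,nl_idx)→8680845, (D,merge)→9384320 …(+2); best=56345 via (C,hash)
  {ABCDE}: card=140625000; try (C,hash)→1153760, (E,hash)→5917400, (C,merge)→24777010, (E,merge)→140682305, (C,nl_idx)→149649760, (E,nl_idx)→181696970 …(+2); best=1153760 via (C,hash)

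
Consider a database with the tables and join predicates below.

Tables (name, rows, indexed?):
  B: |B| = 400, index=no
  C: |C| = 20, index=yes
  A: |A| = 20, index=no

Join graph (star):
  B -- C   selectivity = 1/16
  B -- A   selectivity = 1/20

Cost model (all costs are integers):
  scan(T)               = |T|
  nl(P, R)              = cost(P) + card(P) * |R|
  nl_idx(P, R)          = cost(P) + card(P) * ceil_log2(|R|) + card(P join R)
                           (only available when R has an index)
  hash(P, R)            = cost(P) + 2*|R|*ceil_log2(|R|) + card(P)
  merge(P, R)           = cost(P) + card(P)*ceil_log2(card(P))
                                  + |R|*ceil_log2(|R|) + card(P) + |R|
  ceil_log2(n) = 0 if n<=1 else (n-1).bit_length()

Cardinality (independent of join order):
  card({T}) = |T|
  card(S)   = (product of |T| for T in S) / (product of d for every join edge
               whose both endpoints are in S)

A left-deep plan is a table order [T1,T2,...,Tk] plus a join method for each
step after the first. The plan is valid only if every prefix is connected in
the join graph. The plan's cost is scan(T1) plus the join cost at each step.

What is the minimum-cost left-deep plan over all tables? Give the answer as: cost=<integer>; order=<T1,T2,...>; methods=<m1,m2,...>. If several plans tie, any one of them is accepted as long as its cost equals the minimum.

Selinger DP (subsets sized 1..n):
  {B}: scan cost=400, card=400
  {C}: scan cost=20, card=20
  {A}: scan cost=20, card=20
  {BC}: card=500; try (C,hash)→1000, (C,nl_idx)→2900, (B,merge)→4140, (C,merge)→4520, (B,hash)→7240, (B,nl)→8020 …(+1); best=1000 via (C,hash)
  {AB}: card=400; try (A,hash)→1000, (B,merge)→4140, (A,merge)→4520, (B,hash)→7240, (B,nl)→8020, (A,nl)→8400; best=1000 via (A,hash)
  {ABC}: card=500; try (C,hash)→1600, (A,hash)→1700, (C,nl_idx)→3500, (C,merge)→5120, (A,merge)→6120, (C,nl)→9000 …(+1); best=1600 via (C,hash)

cost=1600; order=B,A,C; methods=hash,hash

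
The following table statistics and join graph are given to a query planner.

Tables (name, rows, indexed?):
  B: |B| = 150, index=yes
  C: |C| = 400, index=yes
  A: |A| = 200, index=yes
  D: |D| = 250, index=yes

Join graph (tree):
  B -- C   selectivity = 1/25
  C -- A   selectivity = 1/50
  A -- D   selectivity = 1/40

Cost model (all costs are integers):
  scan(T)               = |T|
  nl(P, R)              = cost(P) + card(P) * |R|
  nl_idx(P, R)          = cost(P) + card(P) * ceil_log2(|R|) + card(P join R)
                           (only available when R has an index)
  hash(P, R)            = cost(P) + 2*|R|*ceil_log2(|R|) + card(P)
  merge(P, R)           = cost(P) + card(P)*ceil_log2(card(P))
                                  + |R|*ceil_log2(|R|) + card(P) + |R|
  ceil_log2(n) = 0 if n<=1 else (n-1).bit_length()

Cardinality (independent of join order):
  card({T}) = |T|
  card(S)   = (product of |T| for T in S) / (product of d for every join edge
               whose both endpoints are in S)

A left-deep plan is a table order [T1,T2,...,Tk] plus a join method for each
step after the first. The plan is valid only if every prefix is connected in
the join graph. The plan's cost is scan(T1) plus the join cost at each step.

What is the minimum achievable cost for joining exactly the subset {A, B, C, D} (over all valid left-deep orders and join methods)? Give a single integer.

21200

Selinger DP over subsets of {A,B,C,D}:
  {B}: scan cost=150, card=150
  {C}: scan cost=400, card=400
  {A}: scan cost=200, card=200
  {D}: scan cost=250, card=250
  {BC}: card=2400; try (B,hash)→3200, (C,nl_idx)→3900, (C,merge)→5500, (B,merge)→5750, (B,nl_idx)→6000, (C,hash)→7500 …(+2); best=3200 via (B,hash)
  {AC}: card=1600; try (C,nl_idx)→3600, (A,hash)→4000, (A,nl_idx)→5200, (C,merge)→6000, (A,merge)→6200, (C,hash)→7600 …(+2); best=3600 via (C,nl_idx)
  {AD}: card=1250; try (D,nl_idx)→3050, (A,nl_idx)→3500, (A,hash)→3700, (D,merge)→4250, (A,merge)→4300, (D,hash)→4400 …(+2); best=3050 via (D,nl_idx)
  {ABC}: card=9600; try (B,hash)→7600, (A,hash)→8800, (B,merge)→24150, (B,nl_idx)→26000, (A,nl_idx)→32000, (A,merge)→36200 …(+2); best=7600 via (B,hash)
  {ACD}: card=10000; try (D,hash)→9200, (C,hash)→11500, (C,merge)→22050, (C,nl_idx)→24300, (D,merge)→25050, (D,nl_idx)→26400 …(+2); best=9200 via (D,hash)
  {ABCD}: card=60000; try (D,hash)→21200, (B,hash)→21600, (D,nl_idx)→144400, (B,nl_idx)→149200, (D,merge)→153850, (B,merge)→160550 …(+2); best=21200 via (D,hash)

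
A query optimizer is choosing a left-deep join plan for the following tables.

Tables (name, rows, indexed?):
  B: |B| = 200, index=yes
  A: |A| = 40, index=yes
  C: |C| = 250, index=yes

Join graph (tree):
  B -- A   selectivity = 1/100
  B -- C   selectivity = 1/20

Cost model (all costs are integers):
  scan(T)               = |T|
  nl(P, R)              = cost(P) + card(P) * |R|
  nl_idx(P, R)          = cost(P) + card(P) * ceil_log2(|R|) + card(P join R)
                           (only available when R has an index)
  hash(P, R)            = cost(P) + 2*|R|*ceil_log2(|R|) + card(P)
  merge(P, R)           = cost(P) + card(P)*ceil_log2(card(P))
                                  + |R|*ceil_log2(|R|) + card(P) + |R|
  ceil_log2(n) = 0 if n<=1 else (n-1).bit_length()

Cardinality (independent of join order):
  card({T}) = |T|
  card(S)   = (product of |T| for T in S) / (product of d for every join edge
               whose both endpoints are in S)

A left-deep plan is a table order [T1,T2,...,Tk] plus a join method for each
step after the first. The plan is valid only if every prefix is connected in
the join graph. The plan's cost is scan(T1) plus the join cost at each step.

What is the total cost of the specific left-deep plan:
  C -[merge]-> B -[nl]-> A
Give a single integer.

step 1: scan C: cost=250, card=250
step 2: join B via merge
    card(P join B) = 250*200/(20) = 2500
    cost = 250 + 250*8 + 200*8 + 250 + 200 = 4300
step 3: join A via nl
    card(P join A) = 2500*40/(100) = 1000
    cost = 4300 + 2500*40 = 104300

104300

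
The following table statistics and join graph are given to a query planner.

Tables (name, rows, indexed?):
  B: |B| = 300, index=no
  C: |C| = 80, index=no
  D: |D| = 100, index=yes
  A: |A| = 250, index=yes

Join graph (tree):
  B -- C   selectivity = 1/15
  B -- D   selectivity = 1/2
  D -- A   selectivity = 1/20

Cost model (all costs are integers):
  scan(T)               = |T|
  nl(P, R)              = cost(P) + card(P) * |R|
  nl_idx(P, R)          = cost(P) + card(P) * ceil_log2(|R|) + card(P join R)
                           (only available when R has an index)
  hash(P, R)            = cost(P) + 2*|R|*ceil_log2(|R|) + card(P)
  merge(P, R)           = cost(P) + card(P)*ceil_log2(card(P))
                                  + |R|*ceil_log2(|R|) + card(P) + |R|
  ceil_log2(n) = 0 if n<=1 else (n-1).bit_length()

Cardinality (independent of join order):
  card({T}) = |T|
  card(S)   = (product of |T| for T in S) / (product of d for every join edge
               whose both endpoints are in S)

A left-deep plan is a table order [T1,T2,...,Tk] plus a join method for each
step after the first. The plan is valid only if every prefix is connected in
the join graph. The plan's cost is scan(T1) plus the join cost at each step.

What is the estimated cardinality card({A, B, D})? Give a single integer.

Tables in S: A(250), B(300), D(100)
Edges inside S: B-D(d=2), D-A(d=20)
numerator = 250 * 300 * 100 = 7500000
denominator = 2 * 20 = 40
card(S) = 7500000 / 40 = 187500

187500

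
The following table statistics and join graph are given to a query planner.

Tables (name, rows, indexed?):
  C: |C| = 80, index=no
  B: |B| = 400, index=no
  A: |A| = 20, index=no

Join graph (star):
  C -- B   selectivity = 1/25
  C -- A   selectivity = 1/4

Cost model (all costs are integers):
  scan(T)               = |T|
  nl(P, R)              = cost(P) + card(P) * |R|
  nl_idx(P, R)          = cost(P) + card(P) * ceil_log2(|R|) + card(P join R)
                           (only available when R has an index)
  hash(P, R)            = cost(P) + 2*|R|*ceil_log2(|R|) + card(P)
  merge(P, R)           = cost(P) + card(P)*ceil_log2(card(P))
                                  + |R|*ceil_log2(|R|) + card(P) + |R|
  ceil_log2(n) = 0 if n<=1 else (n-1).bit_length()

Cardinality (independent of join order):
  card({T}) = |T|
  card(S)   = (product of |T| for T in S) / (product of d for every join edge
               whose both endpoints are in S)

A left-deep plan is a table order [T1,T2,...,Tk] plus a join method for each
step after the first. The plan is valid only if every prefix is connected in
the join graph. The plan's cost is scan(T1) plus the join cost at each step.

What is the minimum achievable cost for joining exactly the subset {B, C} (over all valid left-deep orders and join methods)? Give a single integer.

1920

Selinger DP over subsets of {B,C}:
  {C}: scan cost=80, card=80
  {B}: scan cost=400, card=400
  {BC}: card=1280; try (C,hash)→1920, (B,merge)→4720, (C,merge)→5040, (B,hash)→7360, (B,nl)→32080, (C,nl)→32400; best=1920 via (C,hash)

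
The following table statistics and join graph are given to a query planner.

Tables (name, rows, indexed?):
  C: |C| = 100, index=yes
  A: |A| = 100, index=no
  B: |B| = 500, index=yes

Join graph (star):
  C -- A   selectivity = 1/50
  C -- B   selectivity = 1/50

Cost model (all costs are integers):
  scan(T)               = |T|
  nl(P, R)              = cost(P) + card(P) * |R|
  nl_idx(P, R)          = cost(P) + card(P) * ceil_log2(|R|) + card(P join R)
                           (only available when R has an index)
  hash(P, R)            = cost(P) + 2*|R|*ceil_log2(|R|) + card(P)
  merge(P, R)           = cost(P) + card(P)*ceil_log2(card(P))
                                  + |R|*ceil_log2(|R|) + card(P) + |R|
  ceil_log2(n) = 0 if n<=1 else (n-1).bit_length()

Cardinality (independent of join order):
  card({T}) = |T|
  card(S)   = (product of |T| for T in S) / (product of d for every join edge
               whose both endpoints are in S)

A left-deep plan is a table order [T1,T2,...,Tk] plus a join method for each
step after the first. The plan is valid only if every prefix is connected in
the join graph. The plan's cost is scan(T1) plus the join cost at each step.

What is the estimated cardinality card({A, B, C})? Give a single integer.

Tables in S: A(100), B(500), C(100)
Edges inside S: C-A(d=50), C-B(d=50)
numerator = 100 * 500 * 100 = 5000000
denominator = 50 * 50 = 2500
card(S) = 5000000 / 2500 = 2000

2000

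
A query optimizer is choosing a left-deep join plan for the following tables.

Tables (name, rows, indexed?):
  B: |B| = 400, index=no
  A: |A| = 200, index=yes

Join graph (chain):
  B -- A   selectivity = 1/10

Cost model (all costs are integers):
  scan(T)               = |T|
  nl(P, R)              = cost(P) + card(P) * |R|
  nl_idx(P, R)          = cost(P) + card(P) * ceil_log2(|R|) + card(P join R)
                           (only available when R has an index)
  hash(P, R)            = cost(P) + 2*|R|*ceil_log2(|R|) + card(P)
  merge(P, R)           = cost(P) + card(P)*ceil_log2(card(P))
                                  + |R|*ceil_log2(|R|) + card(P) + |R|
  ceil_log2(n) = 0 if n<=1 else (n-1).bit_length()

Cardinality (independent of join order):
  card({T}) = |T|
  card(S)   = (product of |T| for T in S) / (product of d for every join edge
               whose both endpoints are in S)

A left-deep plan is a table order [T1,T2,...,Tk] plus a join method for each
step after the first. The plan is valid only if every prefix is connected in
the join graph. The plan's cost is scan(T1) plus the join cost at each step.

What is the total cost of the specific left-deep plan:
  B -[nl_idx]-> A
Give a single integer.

11600

step 1: scan B: cost=400, card=400
step 2: join A via nl_idx
    card(P join A) = 400*200/(10) = 8000
    cost = 400 + 400*8 + 8000 = 11600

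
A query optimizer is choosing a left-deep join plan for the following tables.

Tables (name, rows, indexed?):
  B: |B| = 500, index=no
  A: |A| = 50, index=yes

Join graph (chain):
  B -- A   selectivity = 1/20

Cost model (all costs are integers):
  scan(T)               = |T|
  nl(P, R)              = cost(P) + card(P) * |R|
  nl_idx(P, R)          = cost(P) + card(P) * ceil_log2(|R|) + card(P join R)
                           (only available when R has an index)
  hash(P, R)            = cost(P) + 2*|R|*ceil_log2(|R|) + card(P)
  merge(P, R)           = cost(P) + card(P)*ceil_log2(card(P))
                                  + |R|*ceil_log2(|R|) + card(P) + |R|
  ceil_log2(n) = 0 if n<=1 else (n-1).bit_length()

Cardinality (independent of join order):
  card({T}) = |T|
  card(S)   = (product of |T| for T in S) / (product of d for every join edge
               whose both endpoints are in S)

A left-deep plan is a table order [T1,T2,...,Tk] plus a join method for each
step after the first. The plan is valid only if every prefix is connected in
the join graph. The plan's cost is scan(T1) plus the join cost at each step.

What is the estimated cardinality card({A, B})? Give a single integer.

1250

Tables in S: A(50), B(500)
Edges inside S: B-A(d=20)
numerator = 50 * 500 = 25000
denominator = 20 = 20
card(S) = 25000 / 20 = 1250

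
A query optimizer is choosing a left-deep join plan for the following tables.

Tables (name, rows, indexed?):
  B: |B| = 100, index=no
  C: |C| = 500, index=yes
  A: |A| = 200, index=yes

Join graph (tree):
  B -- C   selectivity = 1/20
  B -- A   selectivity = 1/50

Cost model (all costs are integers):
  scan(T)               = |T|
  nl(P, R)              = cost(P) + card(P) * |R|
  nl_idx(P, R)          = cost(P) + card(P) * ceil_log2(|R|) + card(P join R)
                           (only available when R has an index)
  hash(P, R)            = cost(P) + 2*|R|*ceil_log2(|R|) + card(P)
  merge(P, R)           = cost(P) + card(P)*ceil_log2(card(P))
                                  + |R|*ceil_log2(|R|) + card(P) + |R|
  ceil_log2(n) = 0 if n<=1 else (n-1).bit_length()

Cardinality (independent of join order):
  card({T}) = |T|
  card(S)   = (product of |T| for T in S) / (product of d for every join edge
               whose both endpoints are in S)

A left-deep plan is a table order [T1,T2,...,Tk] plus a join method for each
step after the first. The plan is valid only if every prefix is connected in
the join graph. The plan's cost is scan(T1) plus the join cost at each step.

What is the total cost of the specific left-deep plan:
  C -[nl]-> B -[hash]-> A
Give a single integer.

56200

step 1: scan C: cost=500, card=500
step 2: join B via nl
    card(P join B) = 500*100/(20) = 2500
    cost = 500 + 500*100 = 50500
step 3: join A via hash
    card(P join A) = 2500*200/(50) = 10000
    cost = 50500 + 2*200*8 + 2500 = 56200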